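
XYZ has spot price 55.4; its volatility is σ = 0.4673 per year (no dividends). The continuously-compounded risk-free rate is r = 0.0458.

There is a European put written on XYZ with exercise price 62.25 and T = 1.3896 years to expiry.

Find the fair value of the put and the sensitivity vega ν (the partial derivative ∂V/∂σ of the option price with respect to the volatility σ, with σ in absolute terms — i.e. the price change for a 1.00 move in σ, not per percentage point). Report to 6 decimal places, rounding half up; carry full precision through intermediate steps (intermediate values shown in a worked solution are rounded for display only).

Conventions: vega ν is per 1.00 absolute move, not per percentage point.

σ√T = 0.4673·√1.3896 = 0.550859
d₁ = (ln(S/K) + (r+σ²/2)T) / (σ√T) = (ln(55.4/62.25) + (0.0458+0.4673²/2)·1.3896) / 0.550859 = (-0.116579 + 0.215367) / 0.550859 = 0.179334
d₂ = d₁ − σ√T = 0.179334 − 0.550859 = -0.371525
e^{−rT} = 0.938339
N(−d₁) = 0.428838,  N(−d₂) = 0.644877
Put price V = K·e^{−rT}·N(−d₂) − S·N(−d₁) = 37.668305 − 23.757613 = 13.910691
φ(d₁) = (1/√(2π))·e^{−d₁²/2} = 0.392578
ν = S·φ(d₁)·√T = 25.637823

price = 13.910691
ν = 25.637823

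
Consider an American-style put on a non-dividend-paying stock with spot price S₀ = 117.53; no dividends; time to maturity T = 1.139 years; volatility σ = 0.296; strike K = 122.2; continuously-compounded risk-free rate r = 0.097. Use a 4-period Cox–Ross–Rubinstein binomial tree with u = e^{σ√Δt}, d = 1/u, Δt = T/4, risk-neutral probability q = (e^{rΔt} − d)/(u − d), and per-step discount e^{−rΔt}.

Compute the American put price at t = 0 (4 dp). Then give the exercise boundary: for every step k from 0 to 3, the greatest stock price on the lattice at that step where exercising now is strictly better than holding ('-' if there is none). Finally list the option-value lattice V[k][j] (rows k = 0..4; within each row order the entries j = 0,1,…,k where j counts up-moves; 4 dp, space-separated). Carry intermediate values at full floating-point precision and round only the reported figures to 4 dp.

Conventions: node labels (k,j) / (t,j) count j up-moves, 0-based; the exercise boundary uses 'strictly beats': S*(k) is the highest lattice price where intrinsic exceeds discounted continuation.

Δt=0.28475, u=1.17111, d=0.85389, q=0.54888, disc=e^(-rΔt)=0.97276
k=4 terminal: V=max(K-S,0) → 59.7174 36.5053 4.6700 0.0000 0.0000
k=3: j=0 S=73.1739 intr=49.0261 cont=45.6970 V=49.0261[EX]; j=1 S=100.3578 intr=21.8422 cont=18.5131 V=21.8422[EX]; j=2 S=137.6405 intr=0.0000 cont=2.0493 V=2.0493[hold]; j=3 S=188.7735 intr=0.0000 cont=0.0000 V=0.0000[hold]  S*(3)=100.3578
k=2: j=0 S=85.6947 intr=36.5053 cont=33.1763 V=36.5053[EX]; j=1 S=117.5300 intr=4.6700 cont=10.6792 V=10.6792[hold]; j=2 S=161.1920 intr=0.0000 cont=0.8993 V=0.8993[hold]  S*(2)=85.6947
k=1: j=0 S=100.3578 intr=21.8422 cont=21.7216 V=21.8422[EX]; j=1 S=137.6405 intr=0.0000 cont=5.1665 V=5.1665[hold]  S*(1)=100.3578
k=0: j=0 S=117.5300 intr=4.6700 cont=12.3436 V=12.3436[hold]  S*(0)=-

price = 12.3436
boundary = - 100.3578 85.6947 100.3578
tree:
12.3436
21.8422 5.1665
36.5053 10.6792 0.8993
49.0261 21.8422 2.0493 0.0000
59.7174 36.5053 4.6700 0.0000 0.0000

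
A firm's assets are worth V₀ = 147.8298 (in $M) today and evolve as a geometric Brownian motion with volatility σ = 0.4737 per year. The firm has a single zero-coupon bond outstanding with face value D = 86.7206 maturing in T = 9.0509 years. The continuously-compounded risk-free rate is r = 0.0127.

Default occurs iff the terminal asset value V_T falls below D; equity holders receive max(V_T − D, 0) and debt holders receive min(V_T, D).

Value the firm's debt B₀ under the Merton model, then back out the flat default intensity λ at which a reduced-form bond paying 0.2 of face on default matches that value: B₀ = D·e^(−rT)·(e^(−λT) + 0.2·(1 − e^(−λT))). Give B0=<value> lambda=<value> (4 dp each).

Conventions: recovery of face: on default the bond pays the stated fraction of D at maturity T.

Apply the equity-as-call identities (strike 86.7206, horizon 9.0509 years):
d₁ = [ln(V₀/D) + (r + σ²/2)T] / (σ√T)
   = [ln(147.8298/86.7206) + (0.0127 + 0.5·0.4737²)·9.0509] / (0.4737·√9.0509)
   = [0.533370 + 1.130420] / 1.425113 = 1.167479
d₂ = d₁ − σ√T = 1.167479 − 1.425113 = -0.257633
N(d₁) = 0.878492,  N(d₂) = 0.398345,  e^(−rT) = 0.891414
E₀ = V₀·N(d₁) − D·e^(−rT)·N(d₂)
   = 147.8298·0.878492 − 86.7206·0.891414·0.398345 = 99.073603
B₀ = V₀ − E₀ = 147.8298 − 99.073603 = 48.756197
e^(−λT) = (B₀·e^(rT)/D − 0.2)/(1 − 0.2) = (48.7562·1.121813/86.7206 − 0.2)/0.8 = 0.53838470
λ = −ln(0.53838470)/9.0509 = 0.068411

B0=48.7562 lambda=0.0684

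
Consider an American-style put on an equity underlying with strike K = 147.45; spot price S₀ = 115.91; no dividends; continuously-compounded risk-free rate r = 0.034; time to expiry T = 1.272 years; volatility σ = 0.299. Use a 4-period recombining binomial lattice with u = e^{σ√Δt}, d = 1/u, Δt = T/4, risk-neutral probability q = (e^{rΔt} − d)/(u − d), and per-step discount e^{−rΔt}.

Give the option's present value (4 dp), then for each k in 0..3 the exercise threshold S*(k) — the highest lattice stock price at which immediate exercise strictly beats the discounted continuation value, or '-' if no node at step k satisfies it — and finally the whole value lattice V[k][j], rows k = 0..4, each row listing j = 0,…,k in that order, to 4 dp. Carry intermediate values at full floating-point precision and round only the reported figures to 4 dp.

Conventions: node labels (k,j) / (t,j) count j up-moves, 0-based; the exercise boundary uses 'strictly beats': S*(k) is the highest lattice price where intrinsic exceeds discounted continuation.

price = 34.8673
boundary = - 97.9252 82.7309 97.9252
tree:
34.8673
49.5248 20.3868
64.7191 32.6978 8.0271
77.5558 49.5248 15.9115 0.0000
88.4008 64.7191 31.5400 0.0000 0.0000

Δt=0.31800, u=1.18366, d=0.84484, q=0.49003, disc=e^(-rΔt)=0.98925
k=4 terminal: V=max(K-S,0) → 88.4008 64.7191 31.5400 0.0000 0.0000
k=3: j=0 S=69.8942 intr=77.5558 cont=75.9702 V=77.5558[EX]; j=1 S=97.9252 intr=49.5248 cont=47.9392 V=49.5248[EX]; j=2 S=137.1979 intr=10.2521 cont=15.9115 V=15.9115[hold]; j=3 S=192.2210 intr=0.0000 cont=0.0000 V=0.0000[hold]  S*(3)=97.9252
k=2: j=0 S=82.7309 intr=64.7191 cont=63.1335 V=64.7191[EX]; j=1 S=115.9100 intr=31.5400 cont=32.6978 V=32.6978[hold]; j=2 S=162.3956 intr=0.0000 cont=8.0271 V=8.0271[hold]  S*(2)=82.7309
k=1: j=0 S=97.9252 intr=49.5248 cont=48.5005 V=49.5248[EX]; j=1 S=137.1979 intr=10.2521 cont=20.3868 V=20.3868[hold]  S*(1)=97.9252
k=0: j=0 S=115.9100 intr=31.5400 cont=34.8673 V=34.8673[hold]  S*(0)=-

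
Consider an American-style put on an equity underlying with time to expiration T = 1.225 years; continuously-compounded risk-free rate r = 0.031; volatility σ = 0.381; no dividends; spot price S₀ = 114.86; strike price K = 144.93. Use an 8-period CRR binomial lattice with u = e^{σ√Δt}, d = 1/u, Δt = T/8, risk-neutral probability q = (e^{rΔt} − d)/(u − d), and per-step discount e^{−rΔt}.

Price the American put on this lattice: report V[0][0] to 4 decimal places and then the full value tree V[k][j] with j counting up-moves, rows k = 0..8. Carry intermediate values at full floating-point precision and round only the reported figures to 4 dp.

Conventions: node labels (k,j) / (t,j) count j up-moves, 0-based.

Δt=0.15313, u=1.16078, d=0.86149, q=0.47869, disc=e^(-rΔt)=0.99526
k=8 terminal: V=max(K-S,0) → 110.0820 97.9757 81.6636 59.6846 30.0700 0.0000 0.0000 0.0000 0.0000
k=7: j=0 S=40.4507 intr=104.4793 cont=103.7929 V=104.4793[EX]; j=1 S=54.5035 intr=90.4265 cont=89.7402 V=90.4265[EX]; j=2 S=73.4382 intr=71.4918 cont=70.8054 V=71.4918[EX]; j=3 S=98.9509 intr=45.9791 cont=45.2927 V=45.9791[EX]; j=4 S=133.3269 intr=11.6031 cont=15.6014 V=15.6014[hold]; j=5 S=179.6451 intr=0.0000 cont=0.0000 V=0.0000[hold]; j=6 S=242.0546 intr=0.0000 cont=0.0000 V=0.0000[hold]; j=7 S=326.1452 intr=0.0000 cont=0.0000 V=0.0000[hold]
k=6: j=0 S=46.9543 intr=97.9757 cont=97.2894 V=97.9757[EX]; j=1 S=63.2664 intr=81.6636 cont=80.9772 V=81.6636[EX]; j=2 S=85.2454 intr=59.6846 cont=58.9983 V=59.6846[EX]; j=3 S=114.8600 intr=30.0700 cont=31.2886 V=31.2886[hold]; j=4 S=154.7628 intr=0.0000 cont=8.0946 V=8.0946[hold]; j=5 S=208.5280 intr=0.0000 cont=0.0000 V=0.0000[hold]; j=6 S=280.9714 intr=0.0000 cont=0.0000 V=0.0000[hold]
k=5: j=0 S=54.5035 intr=90.4265 cont=89.7402 V=90.4265[EX]; j=1 S=73.4382 intr=71.4918 cont=70.8054 V=71.4918[EX]; j=2 S=98.9509 intr=45.9791 cont=45.8733 V=45.9791[EX]; j=3 S=133.3269 intr=11.6031 cont=20.0901 V=20.0901[hold]; j=4 S=179.6451 intr=0.0000 cont=4.1998 V=4.1998[hold]; j=5 S=242.0546 intr=0.0000 cont=0.0000 V=0.0000[hold]
k=4: j=0 S=63.2664 intr=81.6636 cont=80.9772 V=81.6636[EX]; j=1 S=85.2454 intr=59.6846 cont=58.9983 V=59.6846[EX]; j=2 S=114.8600 intr=30.0700 cont=33.4271 V=33.4271[hold]; j=3 S=154.7628 intr=0.0000 cont=12.4244 V=12.4244[hold]; j=4 S=208.5280 intr=0.0000 cont=2.1790 V=2.1790[hold]
k=3: j=0 S=73.4382 intr=71.4918 cont=70.8054 V=71.4918[EX]; j=1 S=98.9509 intr=45.9791 cont=46.8921 V=46.8921[hold]; j=2 S=133.3269 intr=11.6031 cont=23.2625 V=23.2625[hold]; j=3 S=179.6451 intr=0.0000 cont=7.4844 V=7.4844[hold]
k=2: j=0 S=85.2454 intr=59.6846 cont=59.4333 V=59.6846[EX]; j=1 S=114.8600 intr=30.0700 cont=35.4123 V=35.4123[hold]; j=2 S=154.7628 intr=0.0000 cont=15.6352 V=15.6352[hold]
k=1: j=0 S=98.9509 intr=45.9791 cont=47.8379 V=47.8379[hold]; j=1 S=133.3269 intr=11.6031 cont=25.8222 V=25.8222[hold]
k=0: j=0 S=114.8600 intr=30.0700 cont=37.1225 V=37.1225[hold]

price = 37.1225
tree:
37.1225
47.8379 25.8222
59.6846 35.4123 15.6352
71.4918 46.8921 23.2625 7.4844
81.6636 59.6846 33.4271 12.4244 2.1790
90.4265 71.4918 45.9791 20.0901 4.1998 0.0000
97.9757 81.6636 59.6846 31.2886 8.0946 0.0000 0.0000
104.4793 90.4265 71.4918 45.9791 15.6014 0.0000 0.0000 0.0000
110.0820 97.9757 81.6636 59.6846 30.0700 0.0000 0.0000 0.0000 0.0000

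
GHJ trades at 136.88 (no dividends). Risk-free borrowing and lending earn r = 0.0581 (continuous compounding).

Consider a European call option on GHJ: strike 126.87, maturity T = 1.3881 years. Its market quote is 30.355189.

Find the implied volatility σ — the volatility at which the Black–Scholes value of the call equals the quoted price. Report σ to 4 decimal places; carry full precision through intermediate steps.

sigma = 0.3174

At σ = 0.3174 the Black–Scholes value reproduces the quote:
σ√T = 0.3174·√1.3881 = 0.373953
d₁ = (ln(S/K) + (r+σ²/2)T) / (σ√T) = (ln(136.88/126.87) + (0.0581+0.3174²/2)·1.3881) / 0.373953 = (0.075942 + 0.150569) / 0.373953 = 0.605720
d₂ = d₁ − σ√T = 0.605720 − 0.373953 = 0.231766
e^{−rT} = 0.922518
N(d₁) = 0.727650,  N(d₂) = 0.591640
V = S·N(d₁) − K·e^{−rT}·N(d₂) = 99.600667 − 69.245478 = 30.355189 (equal to the quote); since ∂V/∂σ > 0 for all σ, the implied volatility is unique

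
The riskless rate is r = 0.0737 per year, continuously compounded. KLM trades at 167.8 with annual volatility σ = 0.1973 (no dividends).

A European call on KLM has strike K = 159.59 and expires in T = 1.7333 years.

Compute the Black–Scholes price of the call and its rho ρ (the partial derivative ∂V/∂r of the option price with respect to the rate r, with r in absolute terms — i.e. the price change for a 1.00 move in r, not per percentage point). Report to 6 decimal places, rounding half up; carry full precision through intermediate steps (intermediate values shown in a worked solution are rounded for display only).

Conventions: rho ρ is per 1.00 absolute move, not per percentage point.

σ√T = 0.1973·√1.7333 = 0.259755
d₁ = (ln(S/K) + (r+σ²/2)T) / (σ√T) = (ln(167.8/159.59) + (0.0737+0.1973²/2)·1.7333) / 0.259755 = (0.050165 + 0.161481) / 0.259755 = 0.814788
d₂ = d₁ − σ√T = 0.814788 − 0.259755 = 0.555033
e^{−rT} = 0.880078
N(d₁) = 0.792403,  N(d₂) = 0.710564
Call price V = S·N(d₁) − K·e^{−rT}·N(d₂) = 132.965258 − 99.799937 = 33.165321
ρ = K·T·e^{−rT}·N(d₂) = 172.983231

price = 33.165321
ρ = 172.983231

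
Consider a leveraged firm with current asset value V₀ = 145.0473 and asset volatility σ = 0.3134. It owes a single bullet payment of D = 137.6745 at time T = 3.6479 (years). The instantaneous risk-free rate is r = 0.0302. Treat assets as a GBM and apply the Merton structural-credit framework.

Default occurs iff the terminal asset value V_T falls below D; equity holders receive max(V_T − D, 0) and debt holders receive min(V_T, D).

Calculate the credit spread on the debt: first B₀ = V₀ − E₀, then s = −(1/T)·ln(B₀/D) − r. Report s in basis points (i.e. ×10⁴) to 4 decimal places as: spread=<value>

Work the structural quantities from V₀ = 145.0473 against face 137.6745:
d₁ = [ln(V₀/D) + (r + σ²/2)T] / (σ√T)
   = [ln(145.0473/137.6745) + (0.0302 + 0.5·0.3134²)·3.6479] / (0.3134·√3.6479)
   = [0.052168 + 0.289314] / 0.598578 = 0.570489
d₂ = d₁ − σ√T = 0.570489 − 0.598578 = -0.028089
N(d₁) = 0.715827,  N(d₂) = 0.488796,  e^(−rT) = 0.895685
E₀ = V₀·N(d₁) − D·e^(−rT)·N(d₂)
   = 145.0473·0.715827 − 137.6745·0.895685·0.488796 = 43.553911
B₀ = V₀ − E₀ = 145.0473 − 43.553911 = 101.493389
spread = −(1/T)·ln(B₀/D) − r = −(1/3.6479)·ln(101.493389/137.6745) − 0.0302 = 0.05338193
in basis points: 0.05338193 × 10⁴ = 533.8193 bp

spread=533.8193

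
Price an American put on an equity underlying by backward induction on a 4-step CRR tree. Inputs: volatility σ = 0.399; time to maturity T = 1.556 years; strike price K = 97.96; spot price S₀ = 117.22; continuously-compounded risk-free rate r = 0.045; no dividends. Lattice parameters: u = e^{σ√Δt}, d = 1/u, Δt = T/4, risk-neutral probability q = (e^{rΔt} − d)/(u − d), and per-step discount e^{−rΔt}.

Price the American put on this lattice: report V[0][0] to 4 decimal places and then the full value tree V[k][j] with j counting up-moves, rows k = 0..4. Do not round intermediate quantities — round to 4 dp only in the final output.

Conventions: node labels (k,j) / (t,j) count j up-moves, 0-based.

Δt=0.38900  u=1.28256  d=0.77969  q=0.47322  discount=0.98265
step 4 (expiry): payoffs max(K−S,0) = 54.6393 26.6996 0.0000 0.0000 0.0000
k=3: (k=3,j=0): S=55.5612, K−S=42.3988, hold=40.6989 ⇒ V=42.3988 exercise | (k=3,j=1): S=91.3955, K−S=6.5645, hold=13.8207 ⇒ V=13.8207 continue | (k=3,j=2): S=150.3413, K−S=0.0000, hold=0.0000 ⇒ V=0.0000 continue | (k=3,j=3): S=247.3044, K−S=0.0000, hold=0.0000 ⇒ V=0.0000 continue
k=2: (k=2,j=0): S=71.2604, K−S=26.6996, hold=28.3739 ⇒ V=28.3739 continue | (k=2,j=1): S=117.2200, K−S=0.0000, hold=7.1541 ⇒ V=7.1541 continue | (k=2,j=2): S=192.8213, K−S=0.0000, hold=0.0000 ⇒ V=0.0000 continue
k=1: (k=1,j=0): S=91.3955, K−S=6.5645, hold=18.0141 ⇒ V=18.0141 continue | (k=1,j=1): S=150.3413, K−S=0.0000, hold=3.7032 ⇒ V=3.7032 continue
k=0: (k=0,j=0): S=117.2200, K−S=0.0000, hold=11.0468 ⇒ V=11.0468 continue

price = 11.0468
tree:
11.0468
18.0141 3.7032
28.3739 7.1541 0.0000
42.3988 13.8207 0.0000 0.0000
54.6393 26.6996 0.0000 0.0000 0.0000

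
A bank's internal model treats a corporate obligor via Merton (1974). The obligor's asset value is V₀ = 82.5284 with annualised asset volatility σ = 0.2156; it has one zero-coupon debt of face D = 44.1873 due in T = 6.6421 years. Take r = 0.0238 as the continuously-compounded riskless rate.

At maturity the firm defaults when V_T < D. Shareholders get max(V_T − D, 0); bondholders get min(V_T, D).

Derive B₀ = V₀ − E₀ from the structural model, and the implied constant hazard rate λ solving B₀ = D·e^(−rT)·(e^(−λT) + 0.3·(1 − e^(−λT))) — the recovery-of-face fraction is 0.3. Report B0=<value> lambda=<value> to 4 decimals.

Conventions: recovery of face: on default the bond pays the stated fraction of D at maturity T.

Equity is a call on the firm's assets struck at D = 44.1873:
d₁ = [ln(V₀/D) + (r + σ²/2)T] / (σ√T)
   = [ln(82.5284/44.1873) + (0.0238 + 0.5·0.2156²)·6.6421] / (0.2156·√6.6421)
   = [0.624705 + 0.312456] / 0.555650 = 1.686602
d₂ = d₁ − σ√T = 1.686602 − 0.555650 = 1.130952
N(d₁) = 0.954160,  N(d₂) = 0.870962,  e^(−rT) = 0.853780
E₀ = V₀·N(d₁) − D·e^(−rT)·N(d₂)
   = 82.5284·0.954160 − 44.1873·0.853780·0.870962 = 45.887183
B₀ = V₀ − E₀ = 82.5284 − 45.887183 = 36.641217
e^(−λT) = (B₀·e^(rT)/D − 0.3)/(1 − 0.3) = (36.6412·1.171262/44.1873 − 0.3)/0.7 = 0.95891363
λ = −ln(0.95891363)/6.6421 = 0.006316

B0=36.6412 lambda=0.0063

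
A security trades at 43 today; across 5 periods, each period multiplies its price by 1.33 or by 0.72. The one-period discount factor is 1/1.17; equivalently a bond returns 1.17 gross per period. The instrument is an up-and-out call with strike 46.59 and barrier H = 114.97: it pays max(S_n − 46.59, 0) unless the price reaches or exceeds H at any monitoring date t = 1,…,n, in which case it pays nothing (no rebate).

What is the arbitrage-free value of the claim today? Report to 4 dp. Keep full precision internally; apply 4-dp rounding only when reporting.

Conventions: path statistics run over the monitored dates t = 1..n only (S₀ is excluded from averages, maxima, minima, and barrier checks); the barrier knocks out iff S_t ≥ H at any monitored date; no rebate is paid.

price = 7.8640

Under the martingale measure an up-move has probability p* = 0.7377; value the claim as the probability-weighted average of per-path payoffs, discounted 5 periods at R = 1.17.
Enumerate all 2^5 = 32 price paths (U = up ×1.33, D = down ×0.72); each path with k up-moves has probability p*^k·(1−p*)^(5−k).
DDDDD: M=30.9600, payoff=0.0000, prob=0.001242
UDDDD: M=57.1900, payoff=0.0000, prob=0.003492
DUDDD: M=41.1768, payoff=0.0000, prob=0.003492
UUDDD: M=76.0627, payoff=0.0000, prob=0.009821
DDUDD: M=30.9600, payoff=0.0000, prob=0.003492
UDUDD: M=57.1900, payoff=0.0000, prob=0.009821
DUUDD: M=54.7651, payoff=0.0000, prob=0.009821
UUUDD: M=101.1634, payoff=5.8531, prob=0.027620
DDDUD: M=30.9600, payoff=0.0000, prob=0.003492
UDDUD: M=57.1900, payoff=0.0000, prob=0.009821
DUDUD: M=41.1768, payoff=0.0000, prob=0.009821
UUDUD: M=76.0627, payoff=5.8531, prob=0.027620
DDUUD: M=39.4309, payoff=0.0000, prob=0.009821
UDUUD: M=72.8376, payoff=5.8531, prob=0.027620
DUUUD: M=72.8376, payoff=5.8531, prob=0.027620
UUUUD: M=134.5473, payoff=0.0000, prob=0.077682
DDDDU: M=30.9600, payoff=0.0000, prob=0.003492
UDDDU: M=57.1900, payoff=0.0000, prob=0.009821
DUDDU: M=41.1768, payoff=0.0000, prob=0.009821
UUDDU: M=76.0627, payoff=5.8531, prob=0.027620
DDUDU: M=30.9600, payoff=0.0000, prob=0.009821
UDUDU: M=57.1900, payoff=5.8531, prob=0.027620
DUUDU: M=54.7651, payoff=5.8531, prob=0.027620
UUUDU: M=101.1634, payoff=50.2841, prob=0.077682
DDDUU: M=30.9600, payoff=0.0000, prob=0.009821
UDDUU: M=57.1900, payoff=5.8531, prob=0.027620
DUDUU: M=52.4431, payoff=5.8531, prob=0.027620
UUDUU: M=96.8741, payoff=50.2841, prob=0.077682
DDUUU: M=52.4431, payoff=5.8531, prob=0.027620
UDUUU: M=96.8741, payoff=50.2841, prob=0.077682
DUUUU: M=96.8741, payoff=50.2841, prob=0.077682
UUUUU: M=178.9479, payoff=0.0000, prob=0.218481
Price = Σ prob·payoff / R^5 = 17.241327 / 2.192448 = 7.8640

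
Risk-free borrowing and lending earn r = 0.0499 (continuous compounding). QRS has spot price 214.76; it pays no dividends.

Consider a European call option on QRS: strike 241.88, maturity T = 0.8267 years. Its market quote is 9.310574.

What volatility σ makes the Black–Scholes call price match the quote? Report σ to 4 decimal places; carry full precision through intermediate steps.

At σ = 0.2047 the Black–Scholes value reproduces the quote:
σ√T = 0.2047·√0.8267 = 0.186119
d₁ = (ln(S/K) + (r+σ²/2)T) / (σ√T) = (ln(214.76/241.88) + (0.0499+0.2047²/2)·0.8267) / 0.186119 = (-0.118921 + 0.058573) / 0.186119 = -0.324244
d₂ = d₁ − σ√T = -0.324244 − 0.186119 = -0.510363
e^{−rT} = 0.959587
N(d₁) = 0.372877,  N(d₂) = 0.304899
V = S·N(d₁) − K·e^{−rT}·N(d₂) = 80.079022 − 70.768447 = 9.310574 (matching the quote); vega is positive throughout, so no other σ reproduces this price

sigma = 0.2047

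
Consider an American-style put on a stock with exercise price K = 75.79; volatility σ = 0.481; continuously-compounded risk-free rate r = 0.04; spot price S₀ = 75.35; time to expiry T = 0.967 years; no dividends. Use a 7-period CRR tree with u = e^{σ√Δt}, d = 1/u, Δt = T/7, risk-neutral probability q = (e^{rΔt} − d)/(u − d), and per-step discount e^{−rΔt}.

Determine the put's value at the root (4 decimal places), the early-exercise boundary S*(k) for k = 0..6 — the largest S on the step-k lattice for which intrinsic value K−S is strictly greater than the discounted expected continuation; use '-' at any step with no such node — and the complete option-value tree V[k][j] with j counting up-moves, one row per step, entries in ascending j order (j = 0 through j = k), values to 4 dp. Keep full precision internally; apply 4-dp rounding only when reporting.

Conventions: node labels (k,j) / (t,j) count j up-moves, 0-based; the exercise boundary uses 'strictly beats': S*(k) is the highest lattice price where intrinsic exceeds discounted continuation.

price = 13.4452
boundary = - - - 44.0716 36.8568 44.0716 52.6988
tree:
13.4452
18.5222 7.8976
24.6984 11.7989 3.6060
31.7184 17.0996 5.9805 0.9798
38.9332 23.8556 9.7080 1.8618 0.0000
44.9669 31.7184 15.2996 3.5379 0.0000 0.0000
50.0129 38.9332 23.0912 6.7229 0.0000 0.0000 0.0000
54.2328 44.9669 31.7184 12.7753 0.0000 0.0000 0.0000 0.0000

Δt=0.13814, u=1.19575, d=0.83629, q=0.47084, disc=e^(-rΔt)=0.99449
k=7 terminal: V=max(K-S,0) → 54.2328 44.9669 31.7184 12.7753 0.0000 0.0000 0.0000 0.0000
k=6: j=0 S=25.7771 intr=50.0129 cont=49.5952 V=50.0129[EX]; j=1 S=36.8568 intr=38.9332 cont=38.5156 V=38.9332[EX]; j=2 S=52.6988 intr=23.0912 cont=22.6736 V=23.0912[EX]; j=3 S=75.3500 intr=0.4400 cont=6.7229 V=6.7229[hold]; j=4 S=107.7373 intr=0.0000 cont=0.0000 V=0.0000[hold]; j=5 S=154.0455 intr=0.0000 cont=0.0000 V=0.0000[hold]; j=6 S=220.2581 intr=0.0000 cont=0.0000 V=0.0000[hold]  S*(6)=52.6988
k=5: j=0 S=30.8231 intr=44.9669 cont=44.5493 V=44.9669[EX]; j=1 S=44.0716 intr=31.7184 cont=31.3008 V=31.7184[EX]; j=2 S=63.0147 intr=12.7753 cont=15.2996 V=15.2996[hold]; j=3 S=90.1000 intr=0.0000 cont=3.5379 V=3.5379[hold]; j=4 S=128.8272 intr=0.0000 cont=0.0000 V=0.0000[hold]; j=5 S=184.2004 intr=0.0000 cont=0.0000 V=0.0000[hold]  S*(5)=44.0716
k=4: j=0 S=36.8568 intr=38.9332 cont=38.5156 V=38.9332[EX]; j=1 S=52.6988 intr=23.0912 cont=23.8556 V=23.8556[hold]; j=2 S=75.3500 intr=0.4400 cont=9.7080 V=9.7080[hold]; j=3 S=107.7373 intr=0.0000 cont=1.8618 V=1.8618[hold]; j=4 S=154.0455 intr=0.0000 cont=0.0000 V=0.0000[hold]  S*(4)=36.8568
k=3: j=0 S=44.0716 intr=31.7184 cont=31.6587 V=31.7184[EX]; j=1 S=63.0147 intr=12.7753 cont=17.0996 V=17.0996[hold]; j=2 S=90.1000 intr=0.0000 cont=5.9805 V=5.9805[hold]; j=3 S=128.8272 intr=0.0000 cont=0.9798 V=0.9798[hold]  S*(3)=44.0716
k=2: j=0 S=52.6988 intr=23.0912 cont=24.6984 V=24.6984[hold]; j=1 S=75.3500 intr=0.4400 cont=11.7989 V=11.7989[hold]; j=2 S=107.7373 intr=0.0000 cont=3.6060 V=3.6060[hold]  S*(2)=-
k=1: j=0 S=63.0147 intr=12.7753 cont=18.5222 V=18.5222[hold]; j=1 S=90.1000 intr=0.0000 cont=7.8976 V=7.8976[hold]  S*(1)=-
k=0: j=0 S=75.3500 intr=0.4400 cont=13.4452 V=13.4452[hold]  S*(0)=-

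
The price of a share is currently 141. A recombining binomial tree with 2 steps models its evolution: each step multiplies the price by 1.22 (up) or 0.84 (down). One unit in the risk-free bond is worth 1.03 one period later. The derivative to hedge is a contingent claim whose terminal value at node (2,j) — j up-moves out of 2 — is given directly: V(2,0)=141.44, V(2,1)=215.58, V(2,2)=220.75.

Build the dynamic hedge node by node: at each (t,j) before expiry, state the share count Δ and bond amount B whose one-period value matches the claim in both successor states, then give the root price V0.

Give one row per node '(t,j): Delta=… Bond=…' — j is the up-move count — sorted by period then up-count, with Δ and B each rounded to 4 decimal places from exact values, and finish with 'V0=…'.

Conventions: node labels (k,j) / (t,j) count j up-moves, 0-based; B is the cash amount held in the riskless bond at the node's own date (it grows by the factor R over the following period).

(0,0): Delta=0.7186 Bond=85.6363
(1,0): Delta=1.6473 Bond=-21.7946
(1,1): Delta=0.0791 Bond=198.2054
V0=186.9521

Arbitrage-free pricing uses the up-move probability p* = (R−d)/(u−d) = 0.5000, discounting each step at R = 1.03.
Payoffs at expiry: V(2,0)=141.4400, V(2,1)=215.5800, V(2,2)=220.7500
(1,0): S=118.4400. Δ = (V_up−V_dn)/(S_up−S_dn) = (215.5800−141.4400)/(144.4968−99.4896) = 1.6473. V = [p*·215.5800 + (1−p*)·141.4400]/1.03 = 173.3107. B = V − Δ·S = -21.7946.
(1,1): S=172.0200. Δ = (V_up−V_dn)/(S_up−S_dn) = (220.7500−215.5800)/(209.8644−144.4968) = 0.0791. V = [p*·220.7500 + (1−p*)·215.5800]/1.03 = 211.8107. B = V − Δ·S = 198.2054.
(0,0): S=141.0000. Δ = (V_up−V_dn)/(S_up−S_dn) = (211.8107−173.3107)/(172.0200−118.4400) = 0.7186. V = [p*·211.8107 + (1−p*)·173.3107]/1.03 = 186.9521. B = V − Δ·S = 85.6363.
As a check, the time-0 holding Δ(0,0)·S0 + B(0,0) comes to 186.9521 — exactly V0.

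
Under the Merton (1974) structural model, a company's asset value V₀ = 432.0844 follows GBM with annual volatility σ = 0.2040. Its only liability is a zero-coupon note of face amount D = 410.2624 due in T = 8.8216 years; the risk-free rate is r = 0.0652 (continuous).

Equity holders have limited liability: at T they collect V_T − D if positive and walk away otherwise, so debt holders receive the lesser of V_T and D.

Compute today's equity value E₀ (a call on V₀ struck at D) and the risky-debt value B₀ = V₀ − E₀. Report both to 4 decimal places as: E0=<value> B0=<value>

E0=215.7478 B0=216.3366

Apply the equity-as-call identities (strike 410.2624, horizon 8.8216 years):
d₁ = [ln(V₀/D) + (r + σ²/2)T] / (σ√T)
   = [ln(432.0844/410.2624) + (0.0652 + 0.5·0.2040²)·8.8216] / (0.2040·√8.8216)
   = [0.051824 + 0.758728] / 0.605904 = 1.337757
d₂ = d₁ − σ√T = 1.337757 − 0.605904 = 0.731853
N(d₁) = 0.909512,  N(d₂) = 0.767871,  e^(−rT) = 0.562610
E₀ = V₀·N(d₁) − D·e^(−rT)·N(d₂)
   = 432.0844·0.909512 − 410.2624·0.562610·0.767871 = 215.747765
B₀ = V₀ − E₀ = 432.0844 − 215.747765 = 216.336635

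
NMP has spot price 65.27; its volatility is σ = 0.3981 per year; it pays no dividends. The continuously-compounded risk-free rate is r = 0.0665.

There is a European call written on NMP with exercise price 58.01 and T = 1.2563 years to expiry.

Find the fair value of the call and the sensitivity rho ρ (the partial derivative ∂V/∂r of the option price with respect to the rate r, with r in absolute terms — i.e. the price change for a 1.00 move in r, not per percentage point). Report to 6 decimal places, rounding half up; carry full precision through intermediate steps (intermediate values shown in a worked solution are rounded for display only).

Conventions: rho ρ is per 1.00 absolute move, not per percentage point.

σ√T = 0.3981·√1.2563 = 0.446210
d₁ = (ln(S/K) + (r+σ²/2)T) / (σ√T) = (ln(65.27/58.01) + (0.0665+0.3981²/2)·1.2563) / 0.446210 = (0.117917 + 0.183095) / 0.446210 = 0.674599
d₂ = d₁ − σ√T = 0.674599 − 0.446210 = 0.228389
e^{−rT} = 0.919851
N(d₁) = 0.750035,  N(d₂) = 0.590328
Call price V = S·N(d₁) − K·e^{−rT}·N(d₂) = 48.954767 − 31.500233 = 17.454533
ρ = K·T·e^{−rT}·N(d₂) = 39.573743

price = 17.454533
ρ = 39.573743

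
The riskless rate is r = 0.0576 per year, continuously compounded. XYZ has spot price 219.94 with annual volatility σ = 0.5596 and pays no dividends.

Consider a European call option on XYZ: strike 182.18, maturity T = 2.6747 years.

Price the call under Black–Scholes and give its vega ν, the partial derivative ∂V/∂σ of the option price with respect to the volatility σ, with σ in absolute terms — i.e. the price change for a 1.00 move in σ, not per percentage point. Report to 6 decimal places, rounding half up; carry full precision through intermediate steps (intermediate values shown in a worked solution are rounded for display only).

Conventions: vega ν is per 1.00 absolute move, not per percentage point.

σ√T = 0.5596·√2.6747 = 0.915198
d₁ = (ln(S/K) + (r+σ²/2)T) / (σ√T) = (ln(219.94/182.18) + (0.0576+0.5596²/2)·2.6747) / 0.915198 = (0.188360 + 0.572857) / 0.915198 = 0.831750
d₂ = d₁ − σ√T = 0.831750 − 0.915198 = -0.083448
e^{−rT} = 0.857218
N(d₁) = 0.797225,  N(d₂) = 0.466748
Call price V = S·N(d₁) − K·e^{−rT}·N(d₂) = 175.341664 − 72.891040 = 102.450624
φ(d₁) = (1/√(2π))·e^{−d₁²/2} = 0.282284
ν = S·φ(d₁)·√T = 101.537761

price = 102.450624
ν = 101.537761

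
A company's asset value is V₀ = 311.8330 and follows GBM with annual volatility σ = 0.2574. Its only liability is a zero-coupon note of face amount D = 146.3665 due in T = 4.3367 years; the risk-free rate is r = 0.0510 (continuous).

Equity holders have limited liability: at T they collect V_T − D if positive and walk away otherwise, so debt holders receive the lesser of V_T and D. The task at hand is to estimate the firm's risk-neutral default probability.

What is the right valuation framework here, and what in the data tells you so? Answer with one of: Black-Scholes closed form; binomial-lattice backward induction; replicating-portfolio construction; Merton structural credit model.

Key observation: a levered firm with one bullet debt due at 4.3367 years is the canonical structural-credit setup: equity is a call on the firm's assets struck at the face value.

framework: Merton structural credit model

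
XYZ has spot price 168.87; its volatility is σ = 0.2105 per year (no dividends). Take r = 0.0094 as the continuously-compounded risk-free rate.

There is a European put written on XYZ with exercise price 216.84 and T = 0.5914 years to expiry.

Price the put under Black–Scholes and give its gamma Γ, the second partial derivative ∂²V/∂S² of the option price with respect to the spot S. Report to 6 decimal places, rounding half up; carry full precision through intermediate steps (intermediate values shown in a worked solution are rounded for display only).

σ√T = 0.2105·√0.5914 = 0.161880
d₁ = (ln(S/K) + (r+σ²/2)T) / (σ√T) = (ln(168.87/216.84) + (0.0094+0.2105²/2)·0.5914) / 0.161880 = (-0.250031 + 0.018662) / 0.161880 = -1.429263
d₂ = d₁ − σ√T = -1.429263 − 0.161880 = -1.591143
e^{−rT} = 0.994456
N(−d₁) = 0.923536,  N(−d₂) = 0.944211
Put price V = K·e^{−rT}·N(−d₂) − S·N(−d₁) = 203.607735 − 155.957469 = 47.650266
φ(d₁) = (1/√(2π))·e^{−d₁²/2} = 0.143656
Γ = φ(d₁) / (S·σ·√T) = 0.005255

price = 47.650266
Γ = 0.005255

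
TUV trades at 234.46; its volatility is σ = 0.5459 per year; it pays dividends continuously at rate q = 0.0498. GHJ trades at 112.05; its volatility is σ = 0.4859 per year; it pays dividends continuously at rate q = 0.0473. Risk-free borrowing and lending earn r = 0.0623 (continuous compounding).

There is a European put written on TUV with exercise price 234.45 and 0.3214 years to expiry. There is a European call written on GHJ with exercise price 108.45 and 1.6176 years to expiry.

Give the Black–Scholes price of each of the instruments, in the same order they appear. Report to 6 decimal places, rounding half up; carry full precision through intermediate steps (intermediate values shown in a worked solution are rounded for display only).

[TUV put K=234.45]
σ√T = 0.5459·√0.3214 = 0.309482
d₁ = (ln(S/K) + (r−q+σ²/2)T) / (σ√T) = (ln(234.46/234.45) + (0.0623−0.0498+0.5459²/2)·0.3214) / 0.309482 = (0.000043 + 0.051907) / 0.309482 = 0.167860
d₂ = d₁ − σ√T = 0.167860 − 0.309482 = -0.141622
e^{−rT} = 0.980176
e^{−qT} = 0.984122
N(−d₁) = 0.433347,  N(−d₂) = 0.556311
price = K·e^{−rT}·N(−d₂) − S·e^{−qT}·N(−d₁) = 127.841453 − 99.989158 = 27.852295
[GHJ call K=108.45]
σ√T = 0.4859·√1.6176 = 0.617991
d₁ = (ln(S/K) + (r−q+σ²/2)T) / (σ√T) = (ln(112.05/108.45) + (0.0623−0.0473+0.4859²/2)·1.6176) / 0.617991 = (0.032656 + 0.215221) / 0.617991 = 0.401101
d₂ = d₁ − σ√T = 0.401101 − 0.617991 = -0.216891
e^{−rT} = 0.904135
e^{−qT} = 0.926341
N(d₁) = 0.655827,  N(d₂) = 0.414147
price = S·e^{−qT}·N(d₁) − K·e^{−rT}·N(d₂) = 68.072572 − 40.608510 = 27.464062

price(TUV put K=234.45) = 27.852295
price(GHJ call K=108.45) = 27.464062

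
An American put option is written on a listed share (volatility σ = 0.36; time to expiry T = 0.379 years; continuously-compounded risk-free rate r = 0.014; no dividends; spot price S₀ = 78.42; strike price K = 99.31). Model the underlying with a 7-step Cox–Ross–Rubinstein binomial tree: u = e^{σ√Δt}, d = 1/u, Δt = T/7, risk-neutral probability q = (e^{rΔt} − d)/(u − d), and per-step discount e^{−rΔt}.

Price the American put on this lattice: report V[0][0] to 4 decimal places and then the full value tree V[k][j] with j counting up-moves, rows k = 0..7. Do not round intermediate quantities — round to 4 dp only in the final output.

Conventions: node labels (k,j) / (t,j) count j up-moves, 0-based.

params: Δt=0.05414 u=1.08738 d=0.91965 q=0.48359 e^(-rΔt)=0.99924
t_7 payoffs: 55.6815 47.7243 38.3159 27.1914 14.0380 0.0000 0.0000 0.0000
k=6: node(6,0) S=47.4405 payoff=51.8695 vs cont=51.7942 → 51.8695 [stop]  node(6,1) S=56.0930 payoff=43.2170 vs cont=43.1418 → 43.2170 [stop]  node(6,2) S=66.3235 payoff=32.9865 vs cont=32.9112 → 32.9865 [stop]  node(6,3) S=78.4200 payoff=20.8900 vs cont=20.8148 → 20.8900 [stop]  node(6,4) S=92.7227 payoff=6.5873 vs cont=7.2439 → 7.2439 [wait]  node(6,5) S=109.6340 payoff=0.0000 vs cont=0.0000 → 0.0000 [wait]  node(6,6) S=129.6296 payoff=0.0000 vs cont=0.0000 → 0.0000 [wait]
k=5: node(5,0) S=51.5857 payoff=47.7243 vs cont=47.6491 → 47.7243 [stop]  node(5,1) S=60.9941 payoff=38.3159 vs cont=38.2406 → 38.3159 [stop]  node(5,2) S=72.1186 payoff=27.1914 vs cont=27.1162 → 27.1914 [stop]  node(5,3) S=85.2720 payoff=14.0380 vs cont=14.2800 → 14.2800 [wait]  node(5,4) S=100.8244 payoff=0.0000 vs cont=3.7380 → 3.7380 [wait]  node(5,5) S=119.2133 payoff=0.0000 vs cont=0.0000 → 0.0000 [wait]
k=4: node(4,0) S=56.0930 payoff=43.2170 vs cont=43.1418 → 43.2170 [stop]  node(4,1) S=66.3235 payoff=32.9865 vs cont=32.9112 → 32.9865 [stop]  node(4,2) S=78.4200 payoff=20.8900 vs cont=20.9317 → 20.9317 [wait]  node(4,3) S=92.7227 payoff=6.5873 vs cont=9.1750 → 9.1750 [wait]  node(4,4) S=109.6340 payoff=0.0000 vs cont=1.9289 → 1.9289 [wait]
k=3: node(3,0) S=60.9941 payoff=38.3159 vs cont=38.2406 → 38.3159 [stop]  node(3,1) S=72.1186 payoff=27.1914 vs cont=27.1363 → 27.1914 [stop]  node(3,2) S=85.2720 payoff=14.0380 vs cont=15.2347 → 15.2347 [wait]  node(3,3) S=100.8244 payoff=0.0000 vs cont=5.6665 → 5.6665 [wait]
k=2: node(2,0) S=66.3235 payoff=32.9865 vs cont=32.9112 → 32.9865 [stop]  node(2,1) S=78.4200 payoff=20.8900 vs cont=21.3930 → 21.3930 [wait]  node(2,2) S=92.7227 payoff=6.5873 vs cont=10.5996 → 10.5996 [wait]
k=1: node(1,0) S=72.1186 payoff=27.1914 vs cont=27.3592 → 27.3592 [wait]  node(1,1) S=85.2720 payoff=14.0380 vs cont=16.1612 → 16.1612 [wait]
k=0: node(0,0) S=78.4200 payoff=20.8900 vs cont=21.9273 → 21.9273 [wait]

price = 21.9273
tree:
21.9273
27.3592 16.1612
32.9865 21.3930 10.5996
38.3159 27.1914 15.2347 5.6665
43.2170 32.9865 20.9317 9.1750 1.9289
47.7243 38.3159 27.1914 14.2800 3.7380 0.0000
51.8695 43.2170 32.9865 20.8900 7.2439 0.0000 0.0000
55.6815 47.7243 38.3159 27.1914 14.0380 0.0000 0.0000 0.0000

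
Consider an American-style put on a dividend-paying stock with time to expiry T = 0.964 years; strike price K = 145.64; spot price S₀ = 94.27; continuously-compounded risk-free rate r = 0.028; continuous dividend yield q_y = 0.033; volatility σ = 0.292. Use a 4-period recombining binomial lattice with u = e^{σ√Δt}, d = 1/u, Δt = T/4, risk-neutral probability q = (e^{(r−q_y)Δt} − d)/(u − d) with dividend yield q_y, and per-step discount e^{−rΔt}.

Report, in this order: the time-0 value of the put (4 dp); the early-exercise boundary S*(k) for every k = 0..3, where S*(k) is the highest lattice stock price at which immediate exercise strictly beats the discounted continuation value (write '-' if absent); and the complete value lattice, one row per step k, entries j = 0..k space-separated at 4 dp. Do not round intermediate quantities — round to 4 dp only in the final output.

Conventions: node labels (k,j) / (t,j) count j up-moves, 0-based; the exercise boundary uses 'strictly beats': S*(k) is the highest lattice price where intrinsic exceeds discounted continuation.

params: Δt=0.24100 u=1.15413 d=0.86645 q=0.46004 e^(-rΔt)=0.99327
t_4 payoffs: 92.5084 74.8677 51.3700 20.0706 0.0000
t_3: node(3,0) S=61.3208 payoff=84.3192 vs cont=83.8255 → 84.3192 [stop]  node(3,1) S=81.6805 payoff=63.9595 vs cont=63.6271 → 63.9595 [stop]  node(3,2) S=108.8000 payoff=36.8400 vs cont=36.7224 → 36.8400 [stop]  node(3,3) S=144.9236 payoff=0.7164 vs cont=10.7645 → 10.7645 [wait]  ⇒ S*(3)=108.8000
t_2: node(2,0) S=70.7723 payoff=74.8677 vs cont=74.4489 → 74.8677 [stop]  node(2,1) S=94.2700 payoff=51.3700 vs cont=51.1373 → 51.3700 [stop]  node(2,2) S=125.5694 payoff=20.0706 vs cont=24.6772 → 24.6772 [wait]  ⇒ S*(2)=94.2700
t_1: node(1,0) S=81.6805 payoff=63.9595 vs cont=63.6271 → 63.9595 [stop]  node(1,1) S=108.8000 payoff=36.8400 vs cont=38.8274 → 38.8274 [wait]  ⇒ S*(1)=81.6805
t_0: node(0,0) S=94.2700 payoff=51.3700 vs cont=52.0454 → 52.0454 [wait]  ⇒ S*(0)=-

price = 52.0454
boundary = - 81.6805 94.2700 108.8000
tree:
52.0454
63.9595 38.8274
74.8677 51.3700 24.6772
84.3192 63.9595 36.8400 10.7645
92.5084 74.8677 51.3700 20.0706 0.0000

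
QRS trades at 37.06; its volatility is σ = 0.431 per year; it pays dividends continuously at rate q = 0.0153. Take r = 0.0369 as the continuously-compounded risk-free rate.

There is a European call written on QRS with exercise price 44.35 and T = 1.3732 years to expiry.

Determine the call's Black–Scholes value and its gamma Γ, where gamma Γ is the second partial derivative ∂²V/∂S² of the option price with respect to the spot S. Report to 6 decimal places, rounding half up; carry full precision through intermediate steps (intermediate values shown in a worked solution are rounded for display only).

price = 5.219452
Γ = 0.020850

σ√T = 0.431·√1.3732 = 0.505061
d₁ = (ln(S/K) + (r−q+σ²/2)T) / (σ√T) = (ln(37.06/44.35) + (0.0369−0.0153+0.431²/2)·1.3732) / 0.505061 = (-0.179574 + 0.157205) / 0.505061 = -0.044291
d₂ = d₁ − σ√T = -0.044291 − 0.505061 = -0.549353
e^{−rT} = 0.950591
e^{−qT} = 0.979209
N(d₁) = 0.482336,  N(d₂) = 0.291382
Call price V = S·e^{−qT}·N(d₁) − K·e^{−rT}·N(d₂) = 17.503732 − 12.284280 = 5.219452
φ(d₁) = (1/√(2π))·e^{−d₁²/2} = 0.398551
Γ = e^{−qT}·φ(d₁) / (S·σ·√T) = 0.020850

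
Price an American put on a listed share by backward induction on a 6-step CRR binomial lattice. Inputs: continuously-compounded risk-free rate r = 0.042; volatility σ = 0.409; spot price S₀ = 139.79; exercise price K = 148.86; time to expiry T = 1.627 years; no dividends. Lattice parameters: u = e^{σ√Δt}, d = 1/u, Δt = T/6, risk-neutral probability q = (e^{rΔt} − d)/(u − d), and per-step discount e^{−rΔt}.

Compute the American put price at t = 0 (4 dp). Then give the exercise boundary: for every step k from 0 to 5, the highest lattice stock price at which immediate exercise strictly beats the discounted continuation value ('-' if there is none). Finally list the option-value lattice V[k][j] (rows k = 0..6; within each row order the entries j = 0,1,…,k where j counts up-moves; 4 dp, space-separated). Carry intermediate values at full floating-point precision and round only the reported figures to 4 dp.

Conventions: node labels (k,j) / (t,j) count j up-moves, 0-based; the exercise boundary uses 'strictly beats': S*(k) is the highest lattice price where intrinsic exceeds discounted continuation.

Δt=0.27117, u=1.23736, d=0.80817, q=0.47364, disc=e^(-rΔt)=0.98868
k=6 terminal: V=max(K-S,0) → 109.9110 89.2266 57.5575 9.0700 0.0000 0.0000 0.0000
k=5: j=0 S=48.1940 intr=100.6660 cont=98.9802 V=100.6660[EX]; j=1 S=73.7881 intr=75.0719 cont=73.3862 V=75.0719[EX]; j=2 S=112.9743 intr=35.8857 cont=34.2000 V=35.8857[EX]; j=3 S=172.9708 intr=0.0000 cont=4.7200 V=4.7200[hold]; j=4 S=264.8292 intr=0.0000 cont=0.0000 V=0.0000[hold]; j=5 S=405.4704 intr=0.0000 cont=0.0000 V=0.0000[hold]  S*(5)=112.9743
k=4: j=0 S=59.6334 intr=89.2266 cont=87.5408 V=89.2266[EX]; j=1 S=91.3025 intr=57.5575 cont=55.8717 V=57.5575[EX]; j=2 S=139.7900 intr=9.0700 cont=20.8851 V=20.8851[hold]; j=3 S=214.0274 intr=0.0000 cont=2.4563 V=2.4563[hold]; j=4 S=327.6895 intr=0.0000 cont=0.0000 V=0.0000[hold]  S*(4)=91.3025
k=3: j=0 S=73.7881 intr=75.0719 cont=73.3862 V=75.0719[EX]; j=1 S=112.9743 intr=35.8857 cont=39.7328 V=39.7328[hold]; j=2 S=172.9708 intr=0.0000 cont=12.0188 V=12.0188[hold]; j=3 S=264.8292 intr=0.0000 cont=1.2782 V=1.2782[hold]  S*(3)=73.7881
k=2: j=0 S=91.3025 intr=57.5575 cont=57.6732 V=57.6732[hold]; j=1 S=139.7900 intr=9.0700 cont=26.3049 V=26.3049[hold]; j=2 S=214.0274 intr=0.0000 cont=6.8531 V=6.8531[hold]  S*(2)=-
k=1: j=0 S=112.9743 intr=35.8857 cont=42.3310 V=42.3310[hold]; j=1 S=172.9708 intr=0.0000 cont=16.8981 V=16.8981[hold]  S*(1)=-
k=0: j=0 S=139.7900 intr=9.0700 cont=29.9419 V=29.9419[hold]  S*(0)=-

price = 29.9419
boundary = - - - 73.7881 91.3025 112.9743
tree:
29.9419
42.3310 16.8981
57.6732 26.3049 6.8531
75.0719 39.7328 12.0188 1.2782
89.2266 57.5575 20.8851 2.4563 0.0000
100.6660 75.0719 35.8857 4.7200 0.0000 0.0000
109.9110 89.2266 57.5575 9.0700 0.0000 0.0000 0.0000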